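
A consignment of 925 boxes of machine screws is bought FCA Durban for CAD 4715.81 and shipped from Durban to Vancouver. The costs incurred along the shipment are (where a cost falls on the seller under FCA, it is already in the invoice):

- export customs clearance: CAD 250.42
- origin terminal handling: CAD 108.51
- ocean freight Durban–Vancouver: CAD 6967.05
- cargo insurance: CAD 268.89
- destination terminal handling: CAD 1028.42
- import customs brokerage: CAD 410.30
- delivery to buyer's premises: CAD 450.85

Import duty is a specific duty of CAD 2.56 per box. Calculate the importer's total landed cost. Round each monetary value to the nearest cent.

Total landed cost: CAD 16317.83

FCA: the seller delivers export-cleared goods to the carrier; the buyer bears costs from that point.
Already in the invoice (seller's account under FCA): export clearance — exclude.
CIF value = FCA price + origin terminal + freight + insurance = 4715.81 + 108.51 + 6967.05 + 268.89 = 12060.26
Import duty = 925 × 2.56 = 2368.00
Buyer bears: origin terminal 108.51 + freight 6967.05 + insurance 268.89 + destination terminal 1028.42 + brokerage 410.30 + delivery 450.85 + duty 2368.00 = 11602.02
Landed cost = invoice 4715.81 + 11602.02 = 16317.83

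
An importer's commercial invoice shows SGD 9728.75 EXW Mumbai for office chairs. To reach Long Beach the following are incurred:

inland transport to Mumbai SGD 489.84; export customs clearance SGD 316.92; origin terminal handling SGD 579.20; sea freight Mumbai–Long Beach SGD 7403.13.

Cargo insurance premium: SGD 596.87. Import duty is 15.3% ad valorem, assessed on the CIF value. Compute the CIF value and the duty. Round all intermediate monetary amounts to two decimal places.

CIF = EXW price + pre-shipment costs + freight + insurance
CIF = 9728.75 + 489.84 + 316.92 + 579.20 + 7403.13 + 596.87 = 19114.71
Import duty = 19114.71 × 15.3% = 2924.55

CIF value: SGD 19114.71; import duty: SGD 2924.55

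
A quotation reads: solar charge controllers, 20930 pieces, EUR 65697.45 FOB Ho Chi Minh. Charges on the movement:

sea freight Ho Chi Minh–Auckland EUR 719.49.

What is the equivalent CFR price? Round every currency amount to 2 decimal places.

From FOB to CFR, the seller additionally bears: freight.
CFR price = 65697.45 + 719.49 = 66416.94

CFR price: EUR 66416.94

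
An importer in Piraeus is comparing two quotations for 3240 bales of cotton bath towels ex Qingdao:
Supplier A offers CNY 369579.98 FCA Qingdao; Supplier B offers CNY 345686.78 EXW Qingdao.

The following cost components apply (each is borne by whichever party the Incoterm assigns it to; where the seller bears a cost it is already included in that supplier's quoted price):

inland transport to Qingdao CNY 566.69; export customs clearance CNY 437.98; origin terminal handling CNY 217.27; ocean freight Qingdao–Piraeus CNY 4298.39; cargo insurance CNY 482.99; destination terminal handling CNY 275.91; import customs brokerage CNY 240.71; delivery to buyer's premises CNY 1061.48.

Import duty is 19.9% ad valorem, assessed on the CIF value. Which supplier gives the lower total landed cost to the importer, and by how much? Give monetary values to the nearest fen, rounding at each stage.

Supplier A (FCA):
CIF value = FCA price + origin terminal + freight + insurance = 369579.98 + 217.27 + 4298.39 + 482.99 = 374578.63
Import duty = 374578.63 × 19.9% = 74541.15
Buyer bears (A): 217.27 + 4298.39 + 482.99 + 275.91 + 240.71 + 1061.48 = 6576.75
Landed cost (A) = invoice 369579.98 + 6576.75 + duty 74541.15 = 450697.88
Supplier B (EXW):
CIF value = EXW price + inland to port + export clearance + origin terminal + freight + insurance = 345686.78 + 566.69 + 437.98 + 217.27 + 4298.39 + 482.99 = 351690.10
Import duty = 351690.10 × 19.9% = 69986.33
Buyer bears (B): 566.69 + 437.98 + 217.27 + 4298.39 + 482.99 + 275.91 + 240.71 + 1061.48 = 7581.42
Landed cost (B) = invoice 345686.78 + 7581.42 + duty 69986.33 = 423254.53
Difference = |450697.88 − 423254.53| = 27443.35

Supplier B is cheaper by CNY 27443.35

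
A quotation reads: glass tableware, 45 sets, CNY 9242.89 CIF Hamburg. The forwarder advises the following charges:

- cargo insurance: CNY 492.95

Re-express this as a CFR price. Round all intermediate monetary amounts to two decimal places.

From CIF to CFR, the seller no longer bears: insurance.
CFR price = 9242.89 − 492.95 = 8749.94

CFR price: CNY 8749.94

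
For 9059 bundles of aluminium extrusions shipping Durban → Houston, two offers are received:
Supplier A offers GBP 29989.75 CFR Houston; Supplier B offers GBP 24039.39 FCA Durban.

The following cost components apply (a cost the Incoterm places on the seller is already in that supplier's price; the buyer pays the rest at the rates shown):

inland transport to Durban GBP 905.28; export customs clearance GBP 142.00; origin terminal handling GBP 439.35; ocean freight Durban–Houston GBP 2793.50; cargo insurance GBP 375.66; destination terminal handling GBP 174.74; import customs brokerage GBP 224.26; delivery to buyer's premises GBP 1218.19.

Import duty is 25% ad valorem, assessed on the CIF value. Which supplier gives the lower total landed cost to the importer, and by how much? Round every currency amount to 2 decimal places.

Supplier B is cheaper by GBP 3396.88

Supplier A (CFR):
CIF value = CFR price + insurance = 29989.75 + 375.66 = 30365.41
Import duty = 30365.41 × 25% = 7591.35
Buyer bears (A): 375.66 + 174.74 + 224.26 + 1218.19 = 1992.85
Landed cost (A) = invoice 29989.75 + 1992.85 + duty 7591.35 = 39573.95
Supplier B (FCA):
CIF value = FCA price + origin terminal + freight + insurance = 24039.39 + 439.35 + 2793.50 + 375.66 = 27647.90
Import duty = 27647.90 × 25% = 6911.98
Buyer bears (B): 439.35 + 2793.50 + 375.66 + 174.74 + 224.26 + 1218.19 = 5225.70
Landed cost (B) = invoice 24039.39 + 5225.70 + duty 6911.98 = 36177.07
Difference = |39573.95 − 36177.07| = 3396.88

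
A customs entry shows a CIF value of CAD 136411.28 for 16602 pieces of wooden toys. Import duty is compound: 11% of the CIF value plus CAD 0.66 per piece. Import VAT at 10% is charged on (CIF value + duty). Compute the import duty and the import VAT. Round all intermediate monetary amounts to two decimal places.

Ad valorem component: 136411.28 × 11% = 15005.24
Specific component: 16602 × 0.66 = 10957.32
Import duty = 15005.24 + 10957.32 = 25962.56
VAT base = CIF + duty = 136411.28 + 25962.56 = 162373.84
Import VAT = 162373.84 × 10% = 16237.38

Import duty: CAD 25962.56; import VAT: CAD 16237.38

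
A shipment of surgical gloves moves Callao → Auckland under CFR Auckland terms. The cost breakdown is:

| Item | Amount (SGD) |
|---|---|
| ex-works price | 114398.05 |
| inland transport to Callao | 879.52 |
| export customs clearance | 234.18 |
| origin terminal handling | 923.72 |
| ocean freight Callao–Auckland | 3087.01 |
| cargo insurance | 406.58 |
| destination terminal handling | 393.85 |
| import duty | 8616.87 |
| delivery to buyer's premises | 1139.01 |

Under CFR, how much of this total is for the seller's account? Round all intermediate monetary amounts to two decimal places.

CFR: the seller pays costs through ocean freight to the destination port, but not insurance.
Seller's account: goods 114398.05 + inland to port 879.52 + export clearance 234.18 + origin terminal 923.72 + freight 3087.01 = 119522.48
Buyer's account: insurance 406.58 + destination terminal 393.85 + duty 8616.87 + delivery 1139.01 = 10556.31

Seller's account: SGD 119522.48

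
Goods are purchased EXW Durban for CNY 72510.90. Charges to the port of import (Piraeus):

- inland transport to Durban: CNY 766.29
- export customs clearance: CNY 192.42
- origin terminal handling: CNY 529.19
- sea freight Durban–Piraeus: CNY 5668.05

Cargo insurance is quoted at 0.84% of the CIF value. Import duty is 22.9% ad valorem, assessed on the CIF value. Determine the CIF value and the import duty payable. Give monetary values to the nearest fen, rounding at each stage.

CIF value: CNY 80341.72; import duty: CNY 18398.25

Let C be the CIF value. C = EXW price + pre-shipment costs + freight + 0.84% × C
C − 0.84% × C = 72510.90 + 766.29 + 192.42 + 529.19 + 5668.05
0.9916 × C = 79666.85
C = 79666.85 / 0.9916 = 80341.72
Insurance premium = 0.84% × 80341.72 = 674.87
Import duty = 80341.72 × 22.9% = 18398.25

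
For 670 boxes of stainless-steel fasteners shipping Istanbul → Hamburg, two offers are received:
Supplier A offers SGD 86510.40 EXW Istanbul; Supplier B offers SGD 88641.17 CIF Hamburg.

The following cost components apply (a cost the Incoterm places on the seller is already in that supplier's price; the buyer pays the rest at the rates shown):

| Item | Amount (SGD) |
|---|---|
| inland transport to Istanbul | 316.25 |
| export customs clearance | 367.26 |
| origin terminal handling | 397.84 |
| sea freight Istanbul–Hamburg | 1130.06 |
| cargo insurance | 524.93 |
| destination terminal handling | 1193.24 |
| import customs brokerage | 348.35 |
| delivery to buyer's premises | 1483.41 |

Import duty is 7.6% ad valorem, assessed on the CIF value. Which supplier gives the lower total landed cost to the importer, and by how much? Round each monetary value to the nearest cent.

Supplier A (EXW):
CIF value = EXW price + inland to port + export clearance + origin terminal + freight + insurance = 86510.40 + 316.25 + 367.26 + 397.84 + 1130.06 + 524.93 = 89246.74
Import duty = 89246.74 × 7.6% = 6782.75
Buyer bears (A): 316.25 + 367.26 + 397.84 + 1130.06 + 524.93 + 1193.24 + 348.35 + 1483.41 = 5761.34
Landed cost (A) = invoice 86510.40 + 5761.34 + duty 6782.75 = 99054.49
Supplier B (CIF):
The CIF price already equals the CIF value: 88641.17
Import duty = 88641.17 × 7.6% = 6736.73
Buyer bears (B): 1193.24 + 348.35 + 1483.41 = 3025.00
Landed cost (B) = invoice 88641.17 + 3025.00 + duty 6736.73 = 98402.90
Difference = |99054.49 − 98402.90| = 651.59

Supplier B is cheaper by SGD 651.59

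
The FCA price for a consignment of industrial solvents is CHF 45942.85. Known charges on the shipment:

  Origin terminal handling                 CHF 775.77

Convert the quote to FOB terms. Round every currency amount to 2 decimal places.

From FCA to FOB, the seller additionally bears: origin terminal.
FOB price = 45942.85 + 775.77 = 46718.62

FOB price: CHF 46718.62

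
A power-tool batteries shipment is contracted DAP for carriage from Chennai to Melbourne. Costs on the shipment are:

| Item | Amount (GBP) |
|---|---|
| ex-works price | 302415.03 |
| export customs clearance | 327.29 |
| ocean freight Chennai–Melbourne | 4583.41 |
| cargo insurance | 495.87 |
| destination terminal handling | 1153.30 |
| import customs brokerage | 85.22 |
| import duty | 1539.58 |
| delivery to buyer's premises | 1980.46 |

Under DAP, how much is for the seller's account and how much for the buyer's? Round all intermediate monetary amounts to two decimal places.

DAP: the seller bears all costs to the named destination except import duty and clearance.
Seller's account: goods 302415.03 + export clearance 327.29 + freight 4583.41 + insurance 495.87 + destination terminal 1153.30 + delivery 1980.46 = 310955.36
Buyer's account: brokerage 85.22 + duty 1539.58 = 1624.80

Seller: GBP 310955.36; buyer: GBP 1624.80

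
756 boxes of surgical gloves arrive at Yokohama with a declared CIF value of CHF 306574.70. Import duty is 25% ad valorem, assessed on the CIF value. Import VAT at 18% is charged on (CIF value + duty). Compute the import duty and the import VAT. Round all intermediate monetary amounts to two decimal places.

Import duty = 306574.70 × 25% = 76643.68
VAT base = CIF + duty = 306574.70 + 76643.68 = 383218.38
Import VAT = 383218.38 × 18% = 68979.31

Import duty: CHF 76643.68; import VAT: CHF 68979.31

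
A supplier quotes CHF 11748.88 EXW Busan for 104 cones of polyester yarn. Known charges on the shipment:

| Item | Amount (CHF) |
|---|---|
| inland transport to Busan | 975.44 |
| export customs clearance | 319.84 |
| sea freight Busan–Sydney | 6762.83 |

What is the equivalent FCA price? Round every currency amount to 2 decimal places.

FCA price: CHF 13044.16

Not relevant to the conversion: freight — on the buyer under both terms; not part of either seller's price.
From EXW to FCA, the seller additionally bears: inland to port, export clearance.
FCA price = 11748.88 + 975.44 + 319.84 = 13044.16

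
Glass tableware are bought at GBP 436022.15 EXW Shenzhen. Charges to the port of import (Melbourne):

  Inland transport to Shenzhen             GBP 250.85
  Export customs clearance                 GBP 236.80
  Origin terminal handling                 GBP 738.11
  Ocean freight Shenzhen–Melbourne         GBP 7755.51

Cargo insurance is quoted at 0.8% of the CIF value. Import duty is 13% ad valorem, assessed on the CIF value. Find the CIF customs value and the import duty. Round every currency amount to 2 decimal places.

Let C be the CIF value. C = EXW price + pre-shipment costs + freight + 0.8% × C
C − 0.8% × C = 436022.15 + 250.85 + 236.80 + 738.11 + 7755.51
0.992 × C = 445003.42
C = 445003.42 / 0.992 = 448592.16
Insurance premium = 0.8% × 448592.16 = 3588.74
Import duty = 448592.16 × 13% = 58316.98

CIF value: GBP 448592.16; import duty: GBP 58316.98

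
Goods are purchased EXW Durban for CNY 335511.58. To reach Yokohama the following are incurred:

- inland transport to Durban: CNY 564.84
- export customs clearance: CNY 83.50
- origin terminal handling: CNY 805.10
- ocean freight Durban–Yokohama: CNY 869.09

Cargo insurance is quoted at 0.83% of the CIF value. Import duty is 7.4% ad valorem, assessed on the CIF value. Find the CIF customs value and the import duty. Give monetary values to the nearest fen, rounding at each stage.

CIF value: CNY 340661.60; import duty: CNY 25208.96

Let C be the CIF value. C = EXW price + pre-shipment costs + freight + 0.83% × C
C − 0.83% × C = 335511.58 + 564.84 + 83.50 + 805.10 + 869.09
0.9917 × C = 337834.11
C = 337834.11 / 0.9917 = 340661.60
Insurance premium = 0.83% × 340661.60 = 2827.49
Import duty = 340661.60 × 7.4% = 25208.96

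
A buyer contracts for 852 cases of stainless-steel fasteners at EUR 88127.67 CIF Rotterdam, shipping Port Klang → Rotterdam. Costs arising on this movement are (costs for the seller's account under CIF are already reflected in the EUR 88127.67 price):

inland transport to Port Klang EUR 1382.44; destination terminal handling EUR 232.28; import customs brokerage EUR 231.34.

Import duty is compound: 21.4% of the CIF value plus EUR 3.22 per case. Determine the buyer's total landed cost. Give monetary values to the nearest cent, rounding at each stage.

CIF: the seller pays costs through ocean freight and marine insurance to the destination port.
Already in the invoice (seller's account under CIF): inland to port — exclude.
The CIF price already equals the CIF value: 88127.67
Ad valorem component: 88127.67 × 21.4% = 18859.32
Specific component: 852 × 3.22 = 2743.44
Import duty = 18859.32 + 2743.44 = 21602.76
Buyer bears: destination terminal 232.28 + brokerage 231.34 + duty 21602.76 = 22066.38
Landed cost = invoice 88127.67 + 22066.38 = 110194.05

Total landed cost: EUR 110194.05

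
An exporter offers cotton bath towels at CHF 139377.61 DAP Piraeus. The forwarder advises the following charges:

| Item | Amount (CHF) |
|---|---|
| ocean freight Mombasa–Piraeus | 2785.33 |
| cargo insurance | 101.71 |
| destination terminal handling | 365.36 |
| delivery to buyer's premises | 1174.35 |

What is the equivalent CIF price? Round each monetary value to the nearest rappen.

CIF price: CHF 137837.90

Not relevant to the conversion: insurance, freight — on the seller under both DAP and CIF; already in the DAP price and stays in the CIF price.
From DAP to CIF, the seller no longer bears: destination terminal, delivery.
CIF price = 139377.61 − 365.36 − 1174.35 = 137837.90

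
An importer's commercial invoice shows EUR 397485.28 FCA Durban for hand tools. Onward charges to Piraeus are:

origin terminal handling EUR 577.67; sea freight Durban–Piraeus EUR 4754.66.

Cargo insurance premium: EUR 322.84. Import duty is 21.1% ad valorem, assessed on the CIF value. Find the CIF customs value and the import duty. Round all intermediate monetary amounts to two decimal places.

CIF value: EUR 403140.45; import duty: EUR 85062.63

CIF = FCA price + pre-shipment costs + freight + insurance
CIF = 397485.28 + 577.67 + 4754.66 + 322.84 = 403140.45
Import duty = 403140.45 × 21.1% = 85062.63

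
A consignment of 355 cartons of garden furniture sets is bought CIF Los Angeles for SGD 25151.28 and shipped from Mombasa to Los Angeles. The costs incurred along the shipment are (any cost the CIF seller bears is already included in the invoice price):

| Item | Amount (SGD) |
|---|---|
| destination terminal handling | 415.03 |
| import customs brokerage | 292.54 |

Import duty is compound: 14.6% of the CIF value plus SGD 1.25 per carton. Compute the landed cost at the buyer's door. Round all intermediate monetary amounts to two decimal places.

CIF: the seller pays costs through ocean freight and marine insurance to the destination port.
The CIF price already equals the CIF value: 25151.28
Ad valorem component: 25151.28 × 14.6% = 3672.09
Specific component: 355 × 1.25 = 443.75
Import duty = 3672.09 + 443.75 = 4115.84
Buyer bears: destination terminal 415.03 + brokerage 292.54 + duty 4115.84 = 4823.41
Landed cost = invoice 25151.28 + 4823.41 = 29974.69

Total landed cost: SGD 29974.69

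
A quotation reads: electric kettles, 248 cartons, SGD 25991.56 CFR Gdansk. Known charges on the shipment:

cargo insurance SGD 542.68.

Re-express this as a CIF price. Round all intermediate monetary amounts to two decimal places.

CIF price: SGD 26534.24

From CFR to CIF, the seller additionally bears: insurance.
CIF price = 25991.56 + 542.68 = 26534.24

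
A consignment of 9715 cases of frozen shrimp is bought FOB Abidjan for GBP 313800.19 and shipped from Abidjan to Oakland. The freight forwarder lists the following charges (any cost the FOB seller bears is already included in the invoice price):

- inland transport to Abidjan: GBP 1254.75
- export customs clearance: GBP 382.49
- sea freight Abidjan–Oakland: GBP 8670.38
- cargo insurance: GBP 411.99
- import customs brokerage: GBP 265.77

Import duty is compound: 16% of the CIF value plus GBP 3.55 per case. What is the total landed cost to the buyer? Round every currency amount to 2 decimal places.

Total landed cost: GBP 409297.79

FOB: the seller bears costs until goods are on board at the origin port; the buyer bears freight, insurance and all costs thereafter.
Already in the invoice (seller's account under FOB): inland to port, export clearance — exclude.
CIF value = FOB price + freight + insurance = 313800.19 + 8670.38 + 411.99 = 322882.56
Ad valorem component: 322882.56 × 16% = 51661.21
Specific component: 9715 × 3.55 = 34488.25
Import duty = 51661.21 + 34488.25 = 86149.46
Buyer bears: freight 8670.38 + insurance 411.99 + brokerage 265.77 + duty 86149.46 = 95497.60
Landed cost = invoice 313800.19 + 95497.60 = 409297.79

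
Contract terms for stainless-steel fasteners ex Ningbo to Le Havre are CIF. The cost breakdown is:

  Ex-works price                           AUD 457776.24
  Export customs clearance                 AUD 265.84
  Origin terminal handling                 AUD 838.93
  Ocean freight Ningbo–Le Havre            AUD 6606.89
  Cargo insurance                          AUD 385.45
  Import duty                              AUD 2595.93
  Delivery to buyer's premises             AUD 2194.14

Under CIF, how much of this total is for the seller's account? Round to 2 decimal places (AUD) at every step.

Seller's account: AUD 465873.35

CIF: the seller pays costs through ocean freight and marine insurance to the destination port.
Seller's account: goods 457776.24 + export clearance 265.84 + origin terminal 838.93 + freight 6606.89 + insurance 385.45 = 465873.35
Buyer's account: duty 2595.93 + delivery 2194.14 = 4790.07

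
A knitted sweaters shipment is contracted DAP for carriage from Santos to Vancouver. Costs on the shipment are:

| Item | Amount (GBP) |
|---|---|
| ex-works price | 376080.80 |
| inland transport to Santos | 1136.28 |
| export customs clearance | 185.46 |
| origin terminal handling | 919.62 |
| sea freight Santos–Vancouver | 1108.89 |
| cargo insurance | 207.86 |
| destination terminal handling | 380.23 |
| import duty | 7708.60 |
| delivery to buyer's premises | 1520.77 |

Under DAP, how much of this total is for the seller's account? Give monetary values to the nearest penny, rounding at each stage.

DAP: the seller bears all costs to the named destination except import duty and clearance.
Seller's account: goods 376080.80 + inland to port 1136.28 + export clearance 185.46 + origin terminal 919.62 + freight 1108.89 + insurance 207.86 + destination terminal 380.23 + delivery 1520.77 = 381539.91
Buyer's account: duty 7708.60 = 7708.60

Seller's account: GBP 381539.91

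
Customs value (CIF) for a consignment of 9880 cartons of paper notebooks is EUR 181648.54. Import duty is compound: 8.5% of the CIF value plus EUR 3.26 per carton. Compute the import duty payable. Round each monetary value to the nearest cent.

Import duty: EUR 47648.93

Ad valorem component: 181648.54 × 8.5% = 15440.13
Specific component: 9880 × 3.26 = 32208.80
Import duty = 15440.13 + 32208.80 = 47648.93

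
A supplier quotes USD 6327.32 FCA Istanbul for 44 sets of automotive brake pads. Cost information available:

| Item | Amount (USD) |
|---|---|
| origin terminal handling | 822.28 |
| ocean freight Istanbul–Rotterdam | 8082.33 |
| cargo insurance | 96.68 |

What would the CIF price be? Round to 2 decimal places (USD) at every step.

CIF price: USD 15328.61

From FCA to CIF, the seller additionally bears: origin terminal, freight, insurance.
CIF price = 6327.32 + 822.28 + 8082.33 + 96.68 = 15328.61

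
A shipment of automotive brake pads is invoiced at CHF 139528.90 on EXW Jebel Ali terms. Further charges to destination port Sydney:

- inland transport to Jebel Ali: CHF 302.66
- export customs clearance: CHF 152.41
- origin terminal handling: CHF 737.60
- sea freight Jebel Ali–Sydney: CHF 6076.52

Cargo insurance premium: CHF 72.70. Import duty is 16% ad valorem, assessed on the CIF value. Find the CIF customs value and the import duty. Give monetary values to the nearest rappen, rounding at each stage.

CIF value: CHF 146870.79; import duty: CHF 23499.33

CIF = EXW price + pre-shipment costs + freight + insurance
CIF = 139528.90 + 302.66 + 152.41 + 737.60 + 6076.52 + 72.70 = 146870.79
Import duty = 146870.79 × 16% = 23499.33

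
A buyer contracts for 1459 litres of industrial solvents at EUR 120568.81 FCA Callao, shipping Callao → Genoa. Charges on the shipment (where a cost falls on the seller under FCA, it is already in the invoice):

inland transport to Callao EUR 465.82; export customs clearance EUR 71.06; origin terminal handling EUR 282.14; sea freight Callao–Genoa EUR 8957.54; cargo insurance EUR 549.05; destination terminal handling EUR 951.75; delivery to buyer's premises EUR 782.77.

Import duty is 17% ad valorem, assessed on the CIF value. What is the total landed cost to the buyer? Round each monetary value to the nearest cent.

Total landed cost: EUR 154252.84

FCA: the seller delivers export-cleared goods to the carrier; the buyer bears costs from that point.
Already in the invoice (seller's account under FCA): inland to port, export clearance — exclude.
CIF value = FCA price + origin terminal + freight + insurance = 120568.81 + 282.14 + 8957.54 + 549.05 = 130357.54
Import duty = 130357.54 × 17% = 22160.78
Buyer bears: origin terminal 282.14 + freight 8957.54 + insurance 549.05 + destination terminal 951.75 + delivery 782.77 + duty 22160.78 = 33684.03
Landed cost = invoice 120568.81 + 33684.03 = 154252.84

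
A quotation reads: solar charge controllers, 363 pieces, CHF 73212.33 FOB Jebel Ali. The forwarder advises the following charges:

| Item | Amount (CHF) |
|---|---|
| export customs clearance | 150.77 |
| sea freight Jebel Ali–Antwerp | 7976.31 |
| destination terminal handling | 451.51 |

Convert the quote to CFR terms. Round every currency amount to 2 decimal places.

CFR price: CHF 81188.64

Not relevant to the conversion: export clearance — on the seller under both FOB and CFR; already in the FOB price and stays in the CFR price. destination terminal — on the buyer under both terms; not part of either seller's price.
From FOB to CFR, the seller additionally bears: freight.
CFR price = 73212.33 + 7976.31 = 81188.64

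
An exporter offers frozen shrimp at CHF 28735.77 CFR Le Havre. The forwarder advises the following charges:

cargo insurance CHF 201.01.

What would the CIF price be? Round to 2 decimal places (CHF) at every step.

From CFR to CIF, the seller additionally bears: insurance.
CIF price = 28735.77 + 201.01 = 28936.78

CIF price: CHF 28936.78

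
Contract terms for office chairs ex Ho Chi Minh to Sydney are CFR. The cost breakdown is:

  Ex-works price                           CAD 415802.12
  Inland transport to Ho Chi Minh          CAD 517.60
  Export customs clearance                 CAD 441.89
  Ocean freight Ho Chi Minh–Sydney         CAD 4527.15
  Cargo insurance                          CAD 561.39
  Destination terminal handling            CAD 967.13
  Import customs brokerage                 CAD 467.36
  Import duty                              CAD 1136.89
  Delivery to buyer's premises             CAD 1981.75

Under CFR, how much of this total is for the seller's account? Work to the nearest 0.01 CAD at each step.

CFR: the seller pays costs through ocean freight to the destination port, but not insurance.
Seller's account: goods 415802.12 + inland to port 517.60 + export clearance 441.89 + freight 4527.15 = 421288.76
Buyer's account: insurance 561.39 + destination terminal 967.13 + brokerage 467.36 + duty 1136.89 + delivery 1981.75 = 5114.52

Seller's account: CAD 421288.76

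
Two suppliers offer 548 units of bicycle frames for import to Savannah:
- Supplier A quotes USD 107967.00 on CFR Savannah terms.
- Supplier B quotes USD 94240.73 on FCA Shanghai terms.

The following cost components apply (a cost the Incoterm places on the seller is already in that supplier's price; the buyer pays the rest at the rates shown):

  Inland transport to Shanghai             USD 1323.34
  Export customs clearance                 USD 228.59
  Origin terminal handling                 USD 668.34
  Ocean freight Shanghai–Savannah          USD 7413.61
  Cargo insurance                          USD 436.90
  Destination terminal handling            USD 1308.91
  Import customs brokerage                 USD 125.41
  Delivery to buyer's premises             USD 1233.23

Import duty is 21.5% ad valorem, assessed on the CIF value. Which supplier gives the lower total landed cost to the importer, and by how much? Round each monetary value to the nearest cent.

Supplier B is cheaper by USD 6857.85

Supplier A (CFR):
CIF value = CFR price + insurance = 107967.00 + 436.90 = 108403.90
Import duty = 108403.90 × 21.5% = 23306.84
Buyer bears (A): 436.90 + 1308.91 + 125.41 + 1233.23 = 3104.45
Landed cost (A) = invoice 107967.00 + 3104.45 + duty 23306.84 = 134378.29
Supplier B (FCA):
CIF value = FCA price + origin terminal + freight + insurance = 94240.73 + 668.34 + 7413.61 + 436.90 = 102759.58
Import duty = 102759.58 × 21.5% = 22093.31
Buyer bears (B): 668.34 + 7413.61 + 436.90 + 1308.91 + 125.41 + 1233.23 = 11186.40
Landed cost (B) = invoice 94240.73 + 11186.40 + duty 22093.31 = 127520.44
Difference = |134378.29 − 127520.44| = 6857.85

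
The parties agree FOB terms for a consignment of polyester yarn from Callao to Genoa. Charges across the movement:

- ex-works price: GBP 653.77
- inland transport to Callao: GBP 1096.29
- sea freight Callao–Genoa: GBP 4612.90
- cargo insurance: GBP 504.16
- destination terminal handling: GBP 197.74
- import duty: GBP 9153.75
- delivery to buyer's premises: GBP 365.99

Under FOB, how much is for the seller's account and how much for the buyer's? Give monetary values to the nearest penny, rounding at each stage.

FOB: the seller bears costs until goods are on board at the origin port; the buyer bears freight, insurance and all costs thereafter.
Seller's account: goods 653.77 + inland to port 1096.29 = 1750.06
Buyer's account: freight 4612.90 + insurance 504.16 + destination terminal 197.74 + duty 9153.75 + delivery 365.99 = 14834.54

Seller: GBP 1750.06; buyer: GBP 14834.54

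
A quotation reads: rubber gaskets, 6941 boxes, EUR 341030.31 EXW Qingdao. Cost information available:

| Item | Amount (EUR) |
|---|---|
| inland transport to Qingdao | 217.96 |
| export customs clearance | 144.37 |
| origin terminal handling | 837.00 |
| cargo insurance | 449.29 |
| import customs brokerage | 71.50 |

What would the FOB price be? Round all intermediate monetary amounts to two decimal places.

FOB price: EUR 342229.64

Not relevant to the conversion: brokerage, insurance — on the buyer under both terms; not part of either seller's price.
From EXW to FOB, the seller additionally bears: inland to port, export clearance, origin terminal.
FOB price = 341030.31 + 217.96 + 144.37 + 837.00 = 342229.64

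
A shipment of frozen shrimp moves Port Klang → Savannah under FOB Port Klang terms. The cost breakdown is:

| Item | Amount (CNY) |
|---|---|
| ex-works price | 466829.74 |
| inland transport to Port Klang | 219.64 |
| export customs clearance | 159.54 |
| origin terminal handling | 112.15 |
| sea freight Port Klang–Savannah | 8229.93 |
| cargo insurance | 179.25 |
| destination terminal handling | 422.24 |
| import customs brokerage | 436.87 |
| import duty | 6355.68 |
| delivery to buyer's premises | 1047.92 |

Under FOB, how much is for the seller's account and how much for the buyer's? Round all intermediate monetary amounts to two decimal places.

Seller: CNY 467321.07; buyer: CNY 16671.89

FOB: the seller bears costs until goods are on board at the origin port; the buyer bears freight, insurance and all costs thereafter.
Seller's account: goods 466829.74 + inland to port 219.64 + export clearance 159.54 + origin terminal 112.15 = 467321.07
Buyer's account: freight 8229.93 + insurance 179.25 + destination terminal 422.24 + brokerage 436.87 + duty 6355.68 + delivery 1047.92 = 16671.89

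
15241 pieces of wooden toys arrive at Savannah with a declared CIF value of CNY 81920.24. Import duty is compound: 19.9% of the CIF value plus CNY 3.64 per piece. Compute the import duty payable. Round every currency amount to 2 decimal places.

Import duty: CNY 71779.37

Ad valorem component: 81920.24 × 19.9% = 16302.13
Specific component: 15241 × 3.64 = 55477.24
Import duty = 16302.13 + 55477.24 = 71779.37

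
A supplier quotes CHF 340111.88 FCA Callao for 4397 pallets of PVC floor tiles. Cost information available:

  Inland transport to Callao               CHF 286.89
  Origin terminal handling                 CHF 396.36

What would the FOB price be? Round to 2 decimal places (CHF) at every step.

Not relevant to the conversion: inland to port — on the seller under both FCA and FOB; already in the FCA price and stays in the FOB price.
From FCA to FOB, the seller additionally bears: origin terminal.
FOB price = 340111.88 + 396.36 = 340508.24

FOB price: CHF 340508.24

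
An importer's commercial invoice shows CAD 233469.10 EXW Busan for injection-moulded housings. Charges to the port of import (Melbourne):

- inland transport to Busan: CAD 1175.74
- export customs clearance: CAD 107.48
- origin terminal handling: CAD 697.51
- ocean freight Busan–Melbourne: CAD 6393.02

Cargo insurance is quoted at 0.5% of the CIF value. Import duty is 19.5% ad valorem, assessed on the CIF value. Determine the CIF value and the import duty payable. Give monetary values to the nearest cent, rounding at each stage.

CIF value: CAD 243058.14; import duty: CAD 47396.34

Let C be the CIF value. C = EXW price + pre-shipment costs + freight + 0.5% × C
C − 0.5% × C = 233469.10 + 1175.74 + 107.48 + 697.51 + 6393.02
0.995 × C = 241842.85
C = 241842.85 / 0.995 = 243058.14
Insurance premium = 0.5% × 243058.14 = 1215.29
Import duty = 243058.14 × 19.5% = 47396.34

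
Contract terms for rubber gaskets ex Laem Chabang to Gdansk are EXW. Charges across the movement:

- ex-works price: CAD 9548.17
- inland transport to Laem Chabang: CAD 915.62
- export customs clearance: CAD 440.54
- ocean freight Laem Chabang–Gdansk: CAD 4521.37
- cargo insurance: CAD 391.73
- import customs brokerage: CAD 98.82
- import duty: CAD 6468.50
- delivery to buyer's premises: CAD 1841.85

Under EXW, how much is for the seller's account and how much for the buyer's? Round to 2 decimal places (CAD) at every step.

Seller: CAD 9548.17; buyer: CAD 14678.43

EXW: the seller makes goods available at their premises; the buyer bears all onward costs.
Seller's account: goods 9548.17 = 9548.17
Buyer's account: inland to port 915.62 + export clearance 440.54 + freight 4521.37 + insurance 391.73 + brokerage 98.82 + duty 6468.50 + delivery 1841.85 = 14678.43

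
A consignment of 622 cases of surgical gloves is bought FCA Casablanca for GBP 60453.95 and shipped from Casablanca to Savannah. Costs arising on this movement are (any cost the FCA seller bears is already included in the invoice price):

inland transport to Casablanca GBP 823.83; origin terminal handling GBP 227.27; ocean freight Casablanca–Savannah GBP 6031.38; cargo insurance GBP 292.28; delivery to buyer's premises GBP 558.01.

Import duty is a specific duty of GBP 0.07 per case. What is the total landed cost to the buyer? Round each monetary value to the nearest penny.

Total landed cost: GBP 67606.43

FCA: the seller delivers export-cleared goods to the carrier; the buyer bears costs from that point.
Already in the invoice (seller's account under FCA): inland to port — exclude.
CIF value = FCA price + origin terminal + freight + insurance = 60453.95 + 227.27 + 6031.38 + 292.28 = 67004.88
Import duty = 622 × 0.07 = 43.54
Buyer bears: origin terminal 227.27 + freight 6031.38 + insurance 292.28 + delivery 558.01 + duty 43.54 = 7152.48
Landed cost = invoice 60453.95 + 7152.48 = 67606.43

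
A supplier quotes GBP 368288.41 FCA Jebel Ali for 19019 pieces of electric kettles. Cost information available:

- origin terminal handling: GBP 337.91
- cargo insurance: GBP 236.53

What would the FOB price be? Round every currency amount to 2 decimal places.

FOB price: GBP 368626.32

Not relevant to the conversion: insurance — on the buyer under both terms; not part of either seller's price.
From FCA to FOB, the seller additionally bears: origin terminal.
FOB price = 368288.41 + 337.91 = 368626.32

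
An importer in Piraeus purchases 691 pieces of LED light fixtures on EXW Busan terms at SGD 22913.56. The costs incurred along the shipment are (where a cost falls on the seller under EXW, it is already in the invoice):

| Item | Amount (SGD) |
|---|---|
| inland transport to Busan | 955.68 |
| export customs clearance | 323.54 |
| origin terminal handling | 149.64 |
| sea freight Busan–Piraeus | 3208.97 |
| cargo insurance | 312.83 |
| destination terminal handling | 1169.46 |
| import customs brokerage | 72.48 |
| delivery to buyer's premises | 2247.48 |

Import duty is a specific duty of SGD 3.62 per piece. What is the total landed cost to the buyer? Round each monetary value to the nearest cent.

EXW: the seller makes goods available at their premises; the buyer bears all onward costs.
CIF value = EXW price + inland to port + export clearance + origin terminal + freight + insurance = 22913.56 + 955.68 + 323.54 + 149.64 + 3208.97 + 312.83 = 27864.22
Import duty = 691 × 3.62 = 2501.42
Buyer bears: inland to port 955.68 + export clearance 323.54 + origin terminal 149.64 + freight 3208.97 + insurance 312.83 + destination terminal 1169.46 + brokerage 72.48 + delivery 2247.48 + duty 2501.42 = 10941.50
Landed cost = invoice 22913.56 + 10941.50 = 33855.06

Total landed cost: SGD 33855.06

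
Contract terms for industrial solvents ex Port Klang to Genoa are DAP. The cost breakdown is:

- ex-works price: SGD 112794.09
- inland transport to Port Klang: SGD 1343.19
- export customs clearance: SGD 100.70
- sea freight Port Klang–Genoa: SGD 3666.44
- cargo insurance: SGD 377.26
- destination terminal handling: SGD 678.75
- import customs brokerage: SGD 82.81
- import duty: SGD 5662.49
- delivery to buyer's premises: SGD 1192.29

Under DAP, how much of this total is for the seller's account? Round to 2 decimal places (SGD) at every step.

Seller's account: SGD 120152.72

DAP: the seller bears all costs to the named destination except import duty and clearance.
Seller's account: goods 112794.09 + inland to port 1343.19 + export clearance 100.70 + freight 3666.44 + insurance 377.26 + destination terminal 678.75 + delivery 1192.29 = 120152.72
Buyer's account: brokerage 82.81 + duty 5662.49 = 5745.30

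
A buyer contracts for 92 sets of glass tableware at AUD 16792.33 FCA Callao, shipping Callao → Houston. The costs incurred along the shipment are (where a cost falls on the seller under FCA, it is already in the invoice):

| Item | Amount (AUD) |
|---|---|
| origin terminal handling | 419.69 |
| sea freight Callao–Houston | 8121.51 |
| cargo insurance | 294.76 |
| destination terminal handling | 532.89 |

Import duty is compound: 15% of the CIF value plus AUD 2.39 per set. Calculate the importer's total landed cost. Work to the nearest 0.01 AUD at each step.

Total landed cost: AUD 30225.30

FCA: the seller delivers export-cleared goods to the carrier; the buyer bears costs from that point.
CIF value = FCA price + origin terminal + freight + insurance = 16792.33 + 419.69 + 8121.51 + 294.76 = 25628.29
Ad valorem component: 25628.29 × 15% = 3844.24
Specific component: 92 × 2.39 = 219.88
Import duty = 3844.24 + 219.88 = 4064.12
Buyer bears: origin terminal 419.69 + freight 8121.51 + insurance 294.76 + destination terminal 532.89 + duty 4064.12 = 13432.97
Landed cost = invoice 16792.33 + 13432.97 = 30225.30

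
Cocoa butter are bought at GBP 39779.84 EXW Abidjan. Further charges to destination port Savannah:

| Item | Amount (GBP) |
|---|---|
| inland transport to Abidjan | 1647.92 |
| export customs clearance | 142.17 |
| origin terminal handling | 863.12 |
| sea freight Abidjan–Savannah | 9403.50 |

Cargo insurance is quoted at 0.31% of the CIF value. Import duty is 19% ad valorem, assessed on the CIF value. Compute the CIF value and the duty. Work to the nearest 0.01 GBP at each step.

CIF value: GBP 51997.74; import duty: GBP 9879.57

Let C be the CIF value. C = EXW price + pre-shipment costs + freight + 0.31% × C
C − 0.31% × C = 39779.84 + 1647.92 + 142.17 + 863.12 + 9403.50
0.9969 × C = 51836.55
C = 51836.55 / 0.9969 = 51997.74
Insurance premium = 0.31% × 51997.74 = 161.19
Import duty = 51997.74 × 19% = 9879.57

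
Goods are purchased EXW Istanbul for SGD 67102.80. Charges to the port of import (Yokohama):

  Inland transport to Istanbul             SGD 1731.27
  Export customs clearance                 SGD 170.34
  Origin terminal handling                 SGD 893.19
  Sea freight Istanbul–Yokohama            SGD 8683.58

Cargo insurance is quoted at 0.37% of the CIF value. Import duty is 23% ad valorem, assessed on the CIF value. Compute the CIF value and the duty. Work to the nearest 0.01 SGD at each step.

Let C be the CIF value. C = EXW price + pre-shipment costs + freight + 0.37% × C
C − 0.37% × C = 67102.80 + 1731.27 + 170.34 + 893.19 + 8683.58
0.9963 × C = 78581.18
C = 78581.18 / 0.9963 = 78873.01
Insurance premium = 0.37% × 78873.01 = 291.83
Import duty = 78873.01 × 23% = 18140.79

CIF value: SGD 78873.01; import duty: SGD 18140.79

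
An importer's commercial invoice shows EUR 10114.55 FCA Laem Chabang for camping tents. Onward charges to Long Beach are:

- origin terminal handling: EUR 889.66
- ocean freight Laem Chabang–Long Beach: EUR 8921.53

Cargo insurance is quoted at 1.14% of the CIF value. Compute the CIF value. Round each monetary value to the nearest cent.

Let C be the CIF value. C = FCA price + pre-shipment costs + freight + 1.14% × C
C − 1.14% × C = 10114.55 + 889.66 + 8921.53
0.9886 × C = 19925.74
C = 19925.74 / 0.9886 = 20155.51
Insurance premium = 1.14% × 20155.51 = 229.77

CIF value: EUR 20155.51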